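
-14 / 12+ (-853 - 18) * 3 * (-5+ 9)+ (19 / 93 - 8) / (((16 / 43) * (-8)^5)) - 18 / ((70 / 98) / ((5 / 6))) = -510707598905 / 48758784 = -10474.17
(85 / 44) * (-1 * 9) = -17.39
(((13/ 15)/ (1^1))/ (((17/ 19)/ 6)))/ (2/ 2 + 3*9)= 247/ 1190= 0.21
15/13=1.15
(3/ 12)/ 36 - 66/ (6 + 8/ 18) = -42739/ 4176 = -10.23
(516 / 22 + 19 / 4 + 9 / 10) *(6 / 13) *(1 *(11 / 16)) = 19209 / 2080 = 9.24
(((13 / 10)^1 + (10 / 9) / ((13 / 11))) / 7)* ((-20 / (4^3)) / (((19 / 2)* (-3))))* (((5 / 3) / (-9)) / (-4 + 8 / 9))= 13105 / 62741952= 0.00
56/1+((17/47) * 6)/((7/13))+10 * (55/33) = 75700/987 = 76.70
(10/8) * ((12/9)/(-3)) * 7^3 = -1715/9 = -190.56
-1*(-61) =61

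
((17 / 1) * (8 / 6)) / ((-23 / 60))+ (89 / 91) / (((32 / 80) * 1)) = -237285 / 4186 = -56.69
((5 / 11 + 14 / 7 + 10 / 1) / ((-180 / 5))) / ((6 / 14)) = -959 / 1188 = -0.81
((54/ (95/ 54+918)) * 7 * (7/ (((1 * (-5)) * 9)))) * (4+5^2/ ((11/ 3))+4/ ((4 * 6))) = -383670/ 546337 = -0.70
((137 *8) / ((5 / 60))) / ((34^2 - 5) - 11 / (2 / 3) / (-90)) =789120 / 69071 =11.42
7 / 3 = 2.33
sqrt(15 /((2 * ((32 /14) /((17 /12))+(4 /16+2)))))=sqrt(729470) /613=1.39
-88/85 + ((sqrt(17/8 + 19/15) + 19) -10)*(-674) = -515698/85 -337*sqrt(12210)/30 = -7308.31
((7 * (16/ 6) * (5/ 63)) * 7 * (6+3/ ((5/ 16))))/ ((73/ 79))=115024/ 657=175.07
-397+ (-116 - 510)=-1023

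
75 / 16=4.69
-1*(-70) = 70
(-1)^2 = 1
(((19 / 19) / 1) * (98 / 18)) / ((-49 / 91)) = -91 / 9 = -10.11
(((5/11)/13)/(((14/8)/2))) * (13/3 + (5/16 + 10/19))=23585/114114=0.21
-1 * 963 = -963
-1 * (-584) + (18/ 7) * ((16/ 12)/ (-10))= 20428/ 35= 583.66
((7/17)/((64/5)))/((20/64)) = 7/68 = 0.10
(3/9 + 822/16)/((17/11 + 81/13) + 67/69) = 240097/40616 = 5.91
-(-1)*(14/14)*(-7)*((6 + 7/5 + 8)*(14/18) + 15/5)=-4718/45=-104.84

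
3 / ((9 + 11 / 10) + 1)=10 / 37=0.27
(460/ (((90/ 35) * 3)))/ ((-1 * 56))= -115/ 108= -1.06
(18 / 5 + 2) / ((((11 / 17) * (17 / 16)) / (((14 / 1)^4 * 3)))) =51631104 / 55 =938747.35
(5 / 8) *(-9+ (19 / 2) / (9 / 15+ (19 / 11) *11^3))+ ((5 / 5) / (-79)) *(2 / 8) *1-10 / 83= -6931352221 / 1206278176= -5.75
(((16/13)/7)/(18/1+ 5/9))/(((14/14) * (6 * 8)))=3/15197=0.00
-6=-6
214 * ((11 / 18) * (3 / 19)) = 20.65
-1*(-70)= 70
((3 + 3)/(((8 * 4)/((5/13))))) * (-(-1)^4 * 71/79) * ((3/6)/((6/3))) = -1065/65728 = -0.02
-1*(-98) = 98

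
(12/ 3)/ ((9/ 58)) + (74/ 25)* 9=52.42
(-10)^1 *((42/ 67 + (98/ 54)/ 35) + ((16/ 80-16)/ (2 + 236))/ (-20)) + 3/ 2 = -22906421/ 4305420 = -5.32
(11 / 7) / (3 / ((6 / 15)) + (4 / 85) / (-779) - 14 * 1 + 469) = 0.00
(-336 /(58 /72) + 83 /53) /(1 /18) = -7479.67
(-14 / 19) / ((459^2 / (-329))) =4606 / 4002939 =0.00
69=69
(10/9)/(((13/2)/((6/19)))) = 40/741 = 0.05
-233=-233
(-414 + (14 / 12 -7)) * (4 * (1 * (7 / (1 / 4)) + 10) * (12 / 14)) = -54698.29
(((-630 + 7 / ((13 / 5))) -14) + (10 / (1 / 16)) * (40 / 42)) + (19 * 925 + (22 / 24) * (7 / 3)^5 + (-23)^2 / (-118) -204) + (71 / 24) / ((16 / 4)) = 16941.73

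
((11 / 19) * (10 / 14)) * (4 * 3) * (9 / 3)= 14.89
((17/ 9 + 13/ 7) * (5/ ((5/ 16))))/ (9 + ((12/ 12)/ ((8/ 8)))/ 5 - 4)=9440/ 819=11.53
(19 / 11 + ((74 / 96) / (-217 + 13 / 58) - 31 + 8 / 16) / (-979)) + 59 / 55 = 4181835457 / 1477076040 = 2.83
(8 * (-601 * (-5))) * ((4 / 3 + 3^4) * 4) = 23751520 / 3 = 7917173.33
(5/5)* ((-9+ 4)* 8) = -40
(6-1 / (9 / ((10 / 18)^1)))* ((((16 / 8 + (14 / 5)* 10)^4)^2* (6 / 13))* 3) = 5394600000000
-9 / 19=-0.47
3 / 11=0.27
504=504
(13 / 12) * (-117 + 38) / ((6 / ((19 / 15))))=-19513 / 1080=-18.07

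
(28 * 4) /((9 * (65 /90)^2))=4032 /169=23.86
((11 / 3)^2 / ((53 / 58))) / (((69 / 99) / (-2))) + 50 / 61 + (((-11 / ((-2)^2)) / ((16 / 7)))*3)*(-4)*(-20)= -294595159 / 892308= -330.15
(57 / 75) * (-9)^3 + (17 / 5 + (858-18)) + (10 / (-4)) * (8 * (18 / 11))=70574 / 275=256.63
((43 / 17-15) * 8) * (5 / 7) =-8480 / 119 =-71.26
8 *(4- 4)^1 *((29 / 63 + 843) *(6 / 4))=0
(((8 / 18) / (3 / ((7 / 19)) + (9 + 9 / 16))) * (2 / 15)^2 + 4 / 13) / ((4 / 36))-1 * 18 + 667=3780464071 / 5800275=651.77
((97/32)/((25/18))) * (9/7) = 7857/2800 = 2.81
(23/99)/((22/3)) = 23/726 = 0.03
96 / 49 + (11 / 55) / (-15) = 7151 / 3675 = 1.95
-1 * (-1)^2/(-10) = 1/10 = 0.10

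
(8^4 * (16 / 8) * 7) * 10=573440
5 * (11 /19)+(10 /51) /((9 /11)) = 27335 /8721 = 3.13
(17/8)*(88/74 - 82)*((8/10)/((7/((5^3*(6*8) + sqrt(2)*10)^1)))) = -30498000/259 - 50830*sqrt(2)/259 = -118030.44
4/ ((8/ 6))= 3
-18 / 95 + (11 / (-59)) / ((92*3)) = -294157 / 1546980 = -0.19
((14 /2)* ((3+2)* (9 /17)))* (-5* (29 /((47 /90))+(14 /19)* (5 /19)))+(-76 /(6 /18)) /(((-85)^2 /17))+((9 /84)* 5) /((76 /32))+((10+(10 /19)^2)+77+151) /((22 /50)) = -2566123770652 /555245075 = -4621.61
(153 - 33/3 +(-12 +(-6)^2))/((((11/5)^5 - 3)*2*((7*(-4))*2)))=-259375/8493856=-0.03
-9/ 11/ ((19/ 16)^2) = -2304/ 3971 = -0.58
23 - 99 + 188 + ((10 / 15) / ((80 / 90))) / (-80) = 35837 / 320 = 111.99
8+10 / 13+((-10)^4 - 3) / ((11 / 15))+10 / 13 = 1950779 / 143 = 13641.81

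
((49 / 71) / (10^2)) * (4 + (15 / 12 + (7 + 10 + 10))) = 0.22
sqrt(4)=2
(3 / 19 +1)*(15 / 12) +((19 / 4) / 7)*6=734 / 133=5.52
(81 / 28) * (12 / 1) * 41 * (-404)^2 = 1626121008 / 7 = 232303001.14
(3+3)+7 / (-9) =47 / 9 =5.22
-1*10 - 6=-16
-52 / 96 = -13 / 24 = -0.54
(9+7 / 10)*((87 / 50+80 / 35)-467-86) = -5325.05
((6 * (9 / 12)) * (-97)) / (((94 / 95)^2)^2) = -71106395625 / 156149792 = -455.37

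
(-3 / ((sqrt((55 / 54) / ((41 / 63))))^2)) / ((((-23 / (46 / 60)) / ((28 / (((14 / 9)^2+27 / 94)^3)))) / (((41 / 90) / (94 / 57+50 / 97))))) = 170939204716726269 / 9005368438866233500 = 0.02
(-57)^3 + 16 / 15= -2777879 / 15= -185191.93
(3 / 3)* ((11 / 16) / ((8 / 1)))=11 / 128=0.09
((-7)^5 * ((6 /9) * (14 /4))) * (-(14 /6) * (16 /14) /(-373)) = -941192 /3357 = -280.37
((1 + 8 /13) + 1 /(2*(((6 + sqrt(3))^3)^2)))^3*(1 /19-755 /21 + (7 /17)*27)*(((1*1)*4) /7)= -80177561577308095184403071297951 /1343045152299367100651468567166 + 251028417411856671311265490*sqrt(3) /97571656363629233808012673683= -59.69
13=13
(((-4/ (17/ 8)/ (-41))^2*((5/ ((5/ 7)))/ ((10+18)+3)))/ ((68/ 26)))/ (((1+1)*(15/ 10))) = 46592/ 768064029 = 0.00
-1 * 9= -9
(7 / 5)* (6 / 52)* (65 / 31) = 21 / 62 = 0.34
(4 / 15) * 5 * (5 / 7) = 20 / 21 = 0.95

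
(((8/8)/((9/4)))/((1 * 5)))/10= 2/225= 0.01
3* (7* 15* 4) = 1260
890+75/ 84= 24945/ 28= 890.89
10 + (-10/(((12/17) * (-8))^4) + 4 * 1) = 594124987/42467328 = 13.99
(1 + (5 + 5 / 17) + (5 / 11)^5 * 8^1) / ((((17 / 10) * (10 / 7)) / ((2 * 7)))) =1730430786 / 46543739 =37.18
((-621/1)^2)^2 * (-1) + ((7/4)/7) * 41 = -594875923483/4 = -148718980870.75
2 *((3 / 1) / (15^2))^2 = 2 / 5625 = 0.00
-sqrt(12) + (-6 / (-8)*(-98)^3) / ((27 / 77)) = -18117946 / 9 - 2*sqrt(3) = -2013108.58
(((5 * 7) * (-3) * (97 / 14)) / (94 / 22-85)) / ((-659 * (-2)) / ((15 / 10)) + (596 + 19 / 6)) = 16005 / 2624632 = 0.01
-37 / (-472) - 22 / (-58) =6265 / 13688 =0.46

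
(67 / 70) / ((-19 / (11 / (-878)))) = 0.00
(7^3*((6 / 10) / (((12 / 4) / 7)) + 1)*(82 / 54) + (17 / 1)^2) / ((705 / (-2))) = -138514 / 31725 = -4.37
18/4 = 4.50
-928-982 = -1910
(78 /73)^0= 1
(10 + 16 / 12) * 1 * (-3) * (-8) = 272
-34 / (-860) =17 / 430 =0.04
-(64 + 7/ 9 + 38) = -925/ 9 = -102.78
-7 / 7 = -1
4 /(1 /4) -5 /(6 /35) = -79 /6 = -13.17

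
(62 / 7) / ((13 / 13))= 62 / 7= 8.86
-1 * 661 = -661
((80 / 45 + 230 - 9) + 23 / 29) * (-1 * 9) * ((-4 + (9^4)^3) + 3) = -16480328312680960 / 29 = -568287183195895.17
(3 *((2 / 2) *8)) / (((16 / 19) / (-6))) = -171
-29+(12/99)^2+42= 14173/1089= 13.01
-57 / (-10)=57 / 10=5.70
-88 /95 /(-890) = 44 /42275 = 0.00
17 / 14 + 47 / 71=1865 / 994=1.88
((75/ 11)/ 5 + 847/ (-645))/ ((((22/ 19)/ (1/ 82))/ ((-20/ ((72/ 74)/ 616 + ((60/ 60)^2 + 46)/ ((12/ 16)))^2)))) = -5475419544/ 2023181256916763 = -0.00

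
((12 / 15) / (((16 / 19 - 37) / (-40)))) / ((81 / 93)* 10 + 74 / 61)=287432 / 3222717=0.09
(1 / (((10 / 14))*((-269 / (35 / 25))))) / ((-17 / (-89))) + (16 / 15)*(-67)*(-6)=49018199 / 114325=428.76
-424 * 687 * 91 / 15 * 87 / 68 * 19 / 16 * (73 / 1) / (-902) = 217286.63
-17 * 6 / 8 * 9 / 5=-459 / 20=-22.95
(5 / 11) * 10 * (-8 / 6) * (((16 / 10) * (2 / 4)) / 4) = -40 / 33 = -1.21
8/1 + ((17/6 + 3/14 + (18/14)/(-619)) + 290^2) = 1093359481/12999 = 84111.05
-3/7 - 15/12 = -47/28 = -1.68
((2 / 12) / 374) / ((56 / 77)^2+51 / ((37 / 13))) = 407 / 16848564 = 0.00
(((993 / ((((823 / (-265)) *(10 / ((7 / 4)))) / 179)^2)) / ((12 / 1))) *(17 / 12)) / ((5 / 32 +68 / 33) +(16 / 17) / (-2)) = 4640581484276969 / 679474778272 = 6829.66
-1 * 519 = -519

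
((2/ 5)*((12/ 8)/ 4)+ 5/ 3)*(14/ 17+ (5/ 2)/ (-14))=33463/ 28560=1.17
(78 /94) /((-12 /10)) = -65 /94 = -0.69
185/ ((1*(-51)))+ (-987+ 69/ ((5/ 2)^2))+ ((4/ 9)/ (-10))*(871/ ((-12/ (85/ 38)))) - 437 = -1229112941/ 872100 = -1409.37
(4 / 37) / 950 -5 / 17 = -87841 / 298775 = -0.29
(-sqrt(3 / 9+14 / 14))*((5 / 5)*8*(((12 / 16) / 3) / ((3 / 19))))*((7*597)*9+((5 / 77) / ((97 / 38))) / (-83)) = -1772021639732*sqrt(3) / 5579343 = -550106.26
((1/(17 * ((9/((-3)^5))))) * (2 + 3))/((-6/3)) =135/34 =3.97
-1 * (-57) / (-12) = -4.75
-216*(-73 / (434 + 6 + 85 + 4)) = 15768 / 529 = 29.81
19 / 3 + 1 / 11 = 212 / 33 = 6.42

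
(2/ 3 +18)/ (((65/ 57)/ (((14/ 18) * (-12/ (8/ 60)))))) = -14896/ 13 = -1145.85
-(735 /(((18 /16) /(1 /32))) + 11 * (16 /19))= -6767 /228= -29.68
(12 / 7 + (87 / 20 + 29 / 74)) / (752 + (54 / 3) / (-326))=5451209 / 634897060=0.01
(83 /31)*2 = 166 /31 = 5.35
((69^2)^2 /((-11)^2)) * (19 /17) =430675299 /2057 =209370.59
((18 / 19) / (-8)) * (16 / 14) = -18 / 133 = -0.14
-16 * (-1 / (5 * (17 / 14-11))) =-224 / 685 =-0.33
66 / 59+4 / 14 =580 / 413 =1.40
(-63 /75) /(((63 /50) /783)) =-522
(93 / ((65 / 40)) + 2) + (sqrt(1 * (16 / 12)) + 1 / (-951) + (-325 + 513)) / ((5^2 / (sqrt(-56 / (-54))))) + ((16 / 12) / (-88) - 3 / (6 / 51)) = 4 * sqrt(7) / 225 + 357574 * sqrt(21) / 213975 + 14464 / 429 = 41.42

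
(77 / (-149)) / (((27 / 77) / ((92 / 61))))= -545468 / 245403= -2.22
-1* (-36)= 36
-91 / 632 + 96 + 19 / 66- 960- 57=-19205375 / 20856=-920.86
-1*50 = -50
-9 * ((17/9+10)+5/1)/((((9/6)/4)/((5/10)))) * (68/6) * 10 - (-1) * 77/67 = -13849547/603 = -22967.74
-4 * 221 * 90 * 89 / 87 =-2360280 / 29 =-81388.97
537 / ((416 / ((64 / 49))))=1.69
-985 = -985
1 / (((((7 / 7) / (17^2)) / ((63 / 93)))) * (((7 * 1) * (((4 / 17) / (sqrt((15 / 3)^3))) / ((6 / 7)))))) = 221085 * sqrt(5) / 434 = 1139.08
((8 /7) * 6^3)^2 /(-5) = -2985984 /245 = -12187.69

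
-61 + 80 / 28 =-407 / 7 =-58.14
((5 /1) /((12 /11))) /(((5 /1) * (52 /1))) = 11 /624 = 0.02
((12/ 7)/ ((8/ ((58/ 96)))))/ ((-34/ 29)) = -841/ 7616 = -0.11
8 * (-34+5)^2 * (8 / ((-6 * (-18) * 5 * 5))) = 13456 / 675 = 19.93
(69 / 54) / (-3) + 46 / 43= 1495 / 2322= 0.64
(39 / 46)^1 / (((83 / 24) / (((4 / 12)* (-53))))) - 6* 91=-1050582 / 1909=-550.33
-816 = -816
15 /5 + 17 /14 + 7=157 /14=11.21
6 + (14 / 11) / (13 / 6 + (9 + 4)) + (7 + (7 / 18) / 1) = 13.47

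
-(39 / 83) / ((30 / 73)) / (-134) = 949 / 111220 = 0.01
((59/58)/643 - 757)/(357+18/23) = -2.12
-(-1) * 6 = 6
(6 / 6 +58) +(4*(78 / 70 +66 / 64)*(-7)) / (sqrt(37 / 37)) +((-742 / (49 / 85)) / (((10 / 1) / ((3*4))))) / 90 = -15319 / 840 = -18.24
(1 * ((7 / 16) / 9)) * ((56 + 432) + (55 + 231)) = 301 / 8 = 37.62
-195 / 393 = -65 / 131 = -0.50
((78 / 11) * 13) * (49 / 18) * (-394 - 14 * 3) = -3610516 / 33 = -109409.58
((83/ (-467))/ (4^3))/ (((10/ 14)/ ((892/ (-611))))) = 129563/ 22826960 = 0.01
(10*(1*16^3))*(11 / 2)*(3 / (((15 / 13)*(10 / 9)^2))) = 11860992 / 25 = 474439.68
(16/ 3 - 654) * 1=-1946/ 3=-648.67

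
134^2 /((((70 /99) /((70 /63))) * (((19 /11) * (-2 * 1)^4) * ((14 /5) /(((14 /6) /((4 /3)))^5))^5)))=19348520309199827219271875 /2738188573441261568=7066175.24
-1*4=-4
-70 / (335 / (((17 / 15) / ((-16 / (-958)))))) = -57001 / 4020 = -14.18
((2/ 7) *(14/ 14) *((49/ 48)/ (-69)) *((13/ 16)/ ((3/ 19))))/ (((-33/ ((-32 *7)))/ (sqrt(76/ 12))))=-0.37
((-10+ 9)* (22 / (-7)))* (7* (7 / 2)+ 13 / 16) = 4455 / 56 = 79.55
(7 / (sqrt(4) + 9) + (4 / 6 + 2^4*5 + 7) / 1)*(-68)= -198152 / 33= -6004.61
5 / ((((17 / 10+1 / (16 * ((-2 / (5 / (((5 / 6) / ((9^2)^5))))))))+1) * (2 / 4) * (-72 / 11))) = 0.00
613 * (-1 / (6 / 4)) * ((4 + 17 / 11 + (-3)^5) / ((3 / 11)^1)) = 3202312 / 9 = 355812.44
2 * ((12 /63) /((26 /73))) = 292 /273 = 1.07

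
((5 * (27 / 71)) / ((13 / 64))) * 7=60480 / 923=65.53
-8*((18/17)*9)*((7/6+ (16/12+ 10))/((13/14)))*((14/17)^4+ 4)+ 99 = -82655644041/18458141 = -4478.00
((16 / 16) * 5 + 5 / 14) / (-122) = -75 / 1708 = -0.04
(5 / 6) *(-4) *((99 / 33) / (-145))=0.07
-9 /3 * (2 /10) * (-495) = 297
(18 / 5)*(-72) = -1296 / 5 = -259.20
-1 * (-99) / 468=11 / 52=0.21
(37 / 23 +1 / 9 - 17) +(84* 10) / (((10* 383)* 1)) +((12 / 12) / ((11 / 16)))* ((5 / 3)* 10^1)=8007149 / 872091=9.18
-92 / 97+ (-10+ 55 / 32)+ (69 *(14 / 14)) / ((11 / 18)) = 3540029 / 34144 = 103.68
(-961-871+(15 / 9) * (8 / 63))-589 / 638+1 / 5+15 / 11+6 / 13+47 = -13980230639 / 7837830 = -1783.69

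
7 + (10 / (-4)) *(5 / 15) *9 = -0.50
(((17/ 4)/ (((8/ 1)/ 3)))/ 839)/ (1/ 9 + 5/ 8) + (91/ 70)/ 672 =1349191/ 298818240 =0.00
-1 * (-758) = 758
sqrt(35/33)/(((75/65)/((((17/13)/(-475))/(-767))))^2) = 289 * sqrt(1155)/985540339265625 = 0.00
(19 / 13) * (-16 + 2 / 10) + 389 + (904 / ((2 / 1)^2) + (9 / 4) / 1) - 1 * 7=152661 / 260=587.16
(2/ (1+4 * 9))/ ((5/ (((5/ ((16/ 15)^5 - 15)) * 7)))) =-10631250/ 382655813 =-0.03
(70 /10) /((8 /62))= 217 /4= 54.25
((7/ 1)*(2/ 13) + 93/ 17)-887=-880.45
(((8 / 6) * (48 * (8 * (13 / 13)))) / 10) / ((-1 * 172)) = -64 / 215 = -0.30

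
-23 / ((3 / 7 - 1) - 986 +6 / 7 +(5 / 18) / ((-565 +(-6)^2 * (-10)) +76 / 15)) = 13329834 / 571278775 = 0.02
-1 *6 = -6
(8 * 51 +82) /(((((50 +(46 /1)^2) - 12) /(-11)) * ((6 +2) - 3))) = -539 /1077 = -0.50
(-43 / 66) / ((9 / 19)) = -817 / 594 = -1.38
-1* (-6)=6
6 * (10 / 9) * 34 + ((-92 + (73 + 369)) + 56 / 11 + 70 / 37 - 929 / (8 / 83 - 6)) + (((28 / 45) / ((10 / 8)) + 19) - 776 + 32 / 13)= -1520164169 / 116666550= -13.03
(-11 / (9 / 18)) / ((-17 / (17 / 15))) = 22 / 15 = 1.47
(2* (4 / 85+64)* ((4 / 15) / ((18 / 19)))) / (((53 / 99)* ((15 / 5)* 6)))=2275592 / 608175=3.74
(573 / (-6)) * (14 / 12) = -1337 / 12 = -111.42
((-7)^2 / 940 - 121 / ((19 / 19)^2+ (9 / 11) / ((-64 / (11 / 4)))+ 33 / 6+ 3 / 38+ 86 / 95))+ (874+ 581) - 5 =244165163089 / 170291340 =1433.81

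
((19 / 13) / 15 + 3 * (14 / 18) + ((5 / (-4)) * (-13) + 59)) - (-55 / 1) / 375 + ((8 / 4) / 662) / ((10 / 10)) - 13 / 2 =92080487 / 1290900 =71.33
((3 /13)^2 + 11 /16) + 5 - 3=7411 /2704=2.74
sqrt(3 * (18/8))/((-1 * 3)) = -sqrt(3)/2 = -0.87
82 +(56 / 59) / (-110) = 81.99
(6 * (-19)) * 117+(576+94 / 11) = -140288 / 11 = -12753.45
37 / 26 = 1.42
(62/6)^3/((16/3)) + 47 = 36559/144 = 253.88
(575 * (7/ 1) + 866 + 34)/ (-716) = -4925/ 716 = -6.88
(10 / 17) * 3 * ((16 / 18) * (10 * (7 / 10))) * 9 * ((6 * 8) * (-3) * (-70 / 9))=1881600 / 17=110682.35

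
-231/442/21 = -0.02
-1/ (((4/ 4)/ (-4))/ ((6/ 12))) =2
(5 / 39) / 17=5 / 663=0.01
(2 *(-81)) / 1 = -162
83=83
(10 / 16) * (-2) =-5 / 4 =-1.25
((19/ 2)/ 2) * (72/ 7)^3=1772928/ 343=5168.89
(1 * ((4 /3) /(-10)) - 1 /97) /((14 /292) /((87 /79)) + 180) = -884906 /1109152805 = -0.00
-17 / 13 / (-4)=17 / 52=0.33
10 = 10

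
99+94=193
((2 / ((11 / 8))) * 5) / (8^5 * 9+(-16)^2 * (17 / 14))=0.00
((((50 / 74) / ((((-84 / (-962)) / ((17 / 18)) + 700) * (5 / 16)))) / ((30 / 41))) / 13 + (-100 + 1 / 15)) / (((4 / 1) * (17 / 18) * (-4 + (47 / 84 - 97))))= 742606569 / 2819648645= 0.26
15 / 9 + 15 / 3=20 / 3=6.67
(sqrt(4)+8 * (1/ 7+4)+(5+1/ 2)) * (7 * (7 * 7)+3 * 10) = 212237/ 14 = 15159.79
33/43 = 0.77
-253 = -253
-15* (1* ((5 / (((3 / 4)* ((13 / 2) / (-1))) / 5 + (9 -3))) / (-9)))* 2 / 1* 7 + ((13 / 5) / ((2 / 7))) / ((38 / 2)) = 2714873 / 114570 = 23.70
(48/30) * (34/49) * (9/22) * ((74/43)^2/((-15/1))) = -2234208/24915275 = -0.09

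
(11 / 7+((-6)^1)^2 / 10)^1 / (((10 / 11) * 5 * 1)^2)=21901 / 87500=0.25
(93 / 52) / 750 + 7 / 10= 9131 / 13000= 0.70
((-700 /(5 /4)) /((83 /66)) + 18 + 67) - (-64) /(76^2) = -10795373 /29963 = -360.29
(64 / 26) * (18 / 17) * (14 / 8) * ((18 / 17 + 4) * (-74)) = -6414912 / 3757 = -1707.46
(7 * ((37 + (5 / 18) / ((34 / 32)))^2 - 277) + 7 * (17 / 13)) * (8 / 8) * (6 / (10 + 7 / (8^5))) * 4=18693.34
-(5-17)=12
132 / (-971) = -132 / 971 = -0.14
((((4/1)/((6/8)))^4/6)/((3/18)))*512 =33554432/81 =414252.25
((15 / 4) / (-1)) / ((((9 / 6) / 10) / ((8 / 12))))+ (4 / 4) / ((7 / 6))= -332 / 21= -15.81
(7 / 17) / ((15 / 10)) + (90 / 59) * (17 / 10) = 8629 / 3009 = 2.87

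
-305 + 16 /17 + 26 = -4727 /17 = -278.06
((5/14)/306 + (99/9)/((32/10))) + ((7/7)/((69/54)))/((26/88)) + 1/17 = 31491679/5123664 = 6.15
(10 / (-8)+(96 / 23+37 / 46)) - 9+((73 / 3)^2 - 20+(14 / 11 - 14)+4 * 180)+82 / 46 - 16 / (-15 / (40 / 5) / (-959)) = -6907.57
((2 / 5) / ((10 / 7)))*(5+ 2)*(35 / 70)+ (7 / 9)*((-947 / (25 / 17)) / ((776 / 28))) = -373037 / 21825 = -17.09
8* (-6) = -48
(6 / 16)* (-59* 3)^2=93987 / 8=11748.38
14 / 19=0.74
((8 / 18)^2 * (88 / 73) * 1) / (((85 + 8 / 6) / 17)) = 0.05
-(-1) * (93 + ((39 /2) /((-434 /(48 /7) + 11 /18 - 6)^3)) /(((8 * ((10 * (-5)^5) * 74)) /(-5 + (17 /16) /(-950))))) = 12352566124519518448173 /132823291661523437500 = 93.00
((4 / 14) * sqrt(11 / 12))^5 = 0.00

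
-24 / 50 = -12 / 25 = -0.48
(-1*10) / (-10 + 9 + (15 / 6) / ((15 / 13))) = -60 / 7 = -8.57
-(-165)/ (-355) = -33/ 71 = -0.46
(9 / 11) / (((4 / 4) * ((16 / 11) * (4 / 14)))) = 63 / 32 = 1.97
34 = 34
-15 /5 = -3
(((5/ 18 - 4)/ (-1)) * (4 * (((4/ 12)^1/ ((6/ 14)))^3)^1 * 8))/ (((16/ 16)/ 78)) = 9560096/ 2187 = 4371.33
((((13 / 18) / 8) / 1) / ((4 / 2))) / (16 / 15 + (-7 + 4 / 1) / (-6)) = 65 / 2256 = 0.03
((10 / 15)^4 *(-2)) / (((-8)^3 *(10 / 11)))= 0.00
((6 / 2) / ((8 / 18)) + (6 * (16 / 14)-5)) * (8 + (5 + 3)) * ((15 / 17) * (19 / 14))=137370 / 833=164.91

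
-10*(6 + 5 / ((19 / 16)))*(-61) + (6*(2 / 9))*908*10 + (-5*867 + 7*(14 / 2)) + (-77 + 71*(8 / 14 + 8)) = 5817683 / 399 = 14580.66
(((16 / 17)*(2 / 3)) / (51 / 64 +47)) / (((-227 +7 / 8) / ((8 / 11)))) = -131072 / 3104423091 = -0.00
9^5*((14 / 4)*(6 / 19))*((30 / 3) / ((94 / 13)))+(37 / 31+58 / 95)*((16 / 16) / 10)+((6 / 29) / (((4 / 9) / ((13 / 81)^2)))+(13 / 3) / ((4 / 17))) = 1761167628695359 / 19508210100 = 90278.28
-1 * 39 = -39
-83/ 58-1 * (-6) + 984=57337/ 58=988.57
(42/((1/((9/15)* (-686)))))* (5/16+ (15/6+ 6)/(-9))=218491/20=10924.55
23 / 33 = 0.70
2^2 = 4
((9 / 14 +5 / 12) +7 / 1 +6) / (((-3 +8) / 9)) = 3543 / 140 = 25.31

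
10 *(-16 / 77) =-160 / 77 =-2.08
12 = 12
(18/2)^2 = 81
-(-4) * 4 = 16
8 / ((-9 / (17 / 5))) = -136 / 45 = -3.02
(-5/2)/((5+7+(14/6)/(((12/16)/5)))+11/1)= -45/694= -0.06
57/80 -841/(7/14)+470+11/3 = -289829/240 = -1207.62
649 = 649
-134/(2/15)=-1005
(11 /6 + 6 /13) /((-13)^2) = 179 /13182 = 0.01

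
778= 778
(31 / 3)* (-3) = -31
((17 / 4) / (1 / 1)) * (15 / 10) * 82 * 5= 10455 / 4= 2613.75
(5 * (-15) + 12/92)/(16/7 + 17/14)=-492/23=-21.39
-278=-278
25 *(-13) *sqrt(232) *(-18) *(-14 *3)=-491400 *sqrt(58)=-3742390.90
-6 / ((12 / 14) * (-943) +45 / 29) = 406 / 54589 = 0.01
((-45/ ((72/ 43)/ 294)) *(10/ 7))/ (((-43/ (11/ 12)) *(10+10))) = 385/ 32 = 12.03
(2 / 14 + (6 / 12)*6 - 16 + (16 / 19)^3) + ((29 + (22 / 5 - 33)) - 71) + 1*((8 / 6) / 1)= -58715077 / 720195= -81.53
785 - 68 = 717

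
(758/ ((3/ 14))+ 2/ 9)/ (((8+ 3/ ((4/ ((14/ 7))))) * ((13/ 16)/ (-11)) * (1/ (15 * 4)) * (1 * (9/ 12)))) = -896558080/ 2223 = -403309.98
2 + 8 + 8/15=158/15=10.53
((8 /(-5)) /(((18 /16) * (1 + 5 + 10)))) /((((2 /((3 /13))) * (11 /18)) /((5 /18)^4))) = -125 /1250964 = -0.00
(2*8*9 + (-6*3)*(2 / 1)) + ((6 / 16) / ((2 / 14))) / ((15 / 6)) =2181 / 20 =109.05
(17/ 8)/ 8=17/ 64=0.27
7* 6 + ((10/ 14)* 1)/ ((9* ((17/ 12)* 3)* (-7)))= 314854/ 7497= 42.00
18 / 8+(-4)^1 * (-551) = 8825 / 4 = 2206.25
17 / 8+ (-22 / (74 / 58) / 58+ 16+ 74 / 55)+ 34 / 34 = 328419 / 16280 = 20.17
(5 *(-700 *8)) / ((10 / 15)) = -42000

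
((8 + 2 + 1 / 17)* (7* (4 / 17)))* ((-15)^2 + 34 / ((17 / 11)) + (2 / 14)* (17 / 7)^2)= 58146840 / 14161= 4106.13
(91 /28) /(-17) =-13 /68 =-0.19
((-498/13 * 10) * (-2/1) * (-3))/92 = -7470/299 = -24.98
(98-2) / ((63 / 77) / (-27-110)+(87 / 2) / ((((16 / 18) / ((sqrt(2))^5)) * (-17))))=111493888 / 51568702707-71656138048 * sqrt(2) / 17189567569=-5.89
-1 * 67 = -67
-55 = -55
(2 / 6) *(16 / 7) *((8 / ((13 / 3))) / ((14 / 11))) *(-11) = -7744 / 637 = -12.16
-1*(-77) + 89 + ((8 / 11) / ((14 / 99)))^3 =103594 / 343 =302.02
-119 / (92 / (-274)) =16303 / 46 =354.41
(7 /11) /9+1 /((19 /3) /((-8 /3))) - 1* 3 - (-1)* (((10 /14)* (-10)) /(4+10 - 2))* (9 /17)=-1640951 /447678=-3.67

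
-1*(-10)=10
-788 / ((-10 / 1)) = 394 / 5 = 78.80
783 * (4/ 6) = 522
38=38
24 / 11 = 2.18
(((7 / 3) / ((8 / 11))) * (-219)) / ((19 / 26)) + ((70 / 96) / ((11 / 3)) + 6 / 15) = -960.89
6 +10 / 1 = 16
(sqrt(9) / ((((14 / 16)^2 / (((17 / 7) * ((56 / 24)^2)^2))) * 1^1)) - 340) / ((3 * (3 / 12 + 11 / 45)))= -39.05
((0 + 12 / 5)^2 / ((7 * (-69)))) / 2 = -24 / 4025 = -0.01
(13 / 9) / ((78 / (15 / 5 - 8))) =-5 / 54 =-0.09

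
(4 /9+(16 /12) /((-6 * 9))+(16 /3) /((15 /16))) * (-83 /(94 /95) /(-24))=1950749 /91368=21.35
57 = 57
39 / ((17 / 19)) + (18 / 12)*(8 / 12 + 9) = 1975 / 34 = 58.09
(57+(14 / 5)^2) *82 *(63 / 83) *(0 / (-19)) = 0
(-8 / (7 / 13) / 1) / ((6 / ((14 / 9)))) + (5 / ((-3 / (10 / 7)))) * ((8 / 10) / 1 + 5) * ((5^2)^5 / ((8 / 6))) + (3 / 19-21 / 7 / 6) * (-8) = -726416023633 / 7182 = -101143974.33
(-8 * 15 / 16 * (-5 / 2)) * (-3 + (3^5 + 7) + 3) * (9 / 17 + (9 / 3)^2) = 44669.12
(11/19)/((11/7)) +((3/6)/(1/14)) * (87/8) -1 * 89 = -12.51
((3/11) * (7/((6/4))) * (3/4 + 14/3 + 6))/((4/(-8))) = -959/33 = -29.06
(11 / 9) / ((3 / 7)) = 77 / 27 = 2.85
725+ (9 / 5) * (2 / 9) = 3627 / 5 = 725.40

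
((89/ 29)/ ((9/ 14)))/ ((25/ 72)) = 9968/ 725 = 13.75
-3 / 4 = -0.75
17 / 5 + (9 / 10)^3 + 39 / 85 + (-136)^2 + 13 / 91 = 2201586951 / 119000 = 18500.73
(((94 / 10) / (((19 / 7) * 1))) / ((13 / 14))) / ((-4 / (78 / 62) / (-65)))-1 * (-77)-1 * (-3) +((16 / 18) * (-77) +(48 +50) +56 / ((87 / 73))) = 71572961 / 307458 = 232.79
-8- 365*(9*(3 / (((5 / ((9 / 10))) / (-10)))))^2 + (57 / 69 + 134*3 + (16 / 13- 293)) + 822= -1287479563 / 1495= -861190.34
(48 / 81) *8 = 128 / 27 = 4.74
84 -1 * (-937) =1021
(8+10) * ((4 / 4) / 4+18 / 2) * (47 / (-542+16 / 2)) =-5217 / 356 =-14.65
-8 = -8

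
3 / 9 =0.33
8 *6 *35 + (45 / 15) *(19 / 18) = 1683.17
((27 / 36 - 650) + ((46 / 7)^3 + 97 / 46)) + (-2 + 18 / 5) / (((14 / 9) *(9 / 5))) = -11448247 / 31556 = -362.79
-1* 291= -291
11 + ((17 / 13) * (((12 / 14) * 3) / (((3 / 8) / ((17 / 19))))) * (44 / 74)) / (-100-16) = 20331091 / 1855217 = 10.96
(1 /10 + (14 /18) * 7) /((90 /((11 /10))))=5489 /81000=0.07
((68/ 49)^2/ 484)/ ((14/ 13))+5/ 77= 139569/ 2033647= 0.07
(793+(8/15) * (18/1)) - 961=-792/5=-158.40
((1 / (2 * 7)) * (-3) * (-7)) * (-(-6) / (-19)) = -9 / 19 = -0.47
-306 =-306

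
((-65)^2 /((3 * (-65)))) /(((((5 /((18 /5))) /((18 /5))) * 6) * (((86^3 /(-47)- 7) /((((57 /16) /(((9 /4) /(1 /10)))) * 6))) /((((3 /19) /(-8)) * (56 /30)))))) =-38493 /1590962500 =-0.00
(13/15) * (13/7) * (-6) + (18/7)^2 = -746/245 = -3.04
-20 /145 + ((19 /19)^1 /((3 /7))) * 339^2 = 7776317 /29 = 268148.86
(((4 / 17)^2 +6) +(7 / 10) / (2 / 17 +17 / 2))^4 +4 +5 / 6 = 274334106628104773925685091 / 192793825183589100903750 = 1422.94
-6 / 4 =-3 / 2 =-1.50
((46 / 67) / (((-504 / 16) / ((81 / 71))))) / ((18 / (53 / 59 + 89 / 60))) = -193913 / 58939230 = -0.00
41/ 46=0.89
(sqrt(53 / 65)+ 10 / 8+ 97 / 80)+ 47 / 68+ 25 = sqrt(3445) / 65+ 38289 / 1360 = 29.06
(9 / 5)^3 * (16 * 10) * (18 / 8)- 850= 31238 / 25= 1249.52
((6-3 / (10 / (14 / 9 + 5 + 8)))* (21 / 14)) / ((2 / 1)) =49 / 40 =1.22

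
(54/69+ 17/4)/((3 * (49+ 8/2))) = 463/14628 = 0.03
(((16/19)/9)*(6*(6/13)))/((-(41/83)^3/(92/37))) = -5.35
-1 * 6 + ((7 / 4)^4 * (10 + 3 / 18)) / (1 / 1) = 137245 / 1536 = 89.35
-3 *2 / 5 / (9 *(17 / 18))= -12 / 85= -0.14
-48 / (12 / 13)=-52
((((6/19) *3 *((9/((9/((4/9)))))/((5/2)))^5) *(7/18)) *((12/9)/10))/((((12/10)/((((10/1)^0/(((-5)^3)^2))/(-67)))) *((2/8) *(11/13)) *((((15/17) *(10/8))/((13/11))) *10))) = -0.00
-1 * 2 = -2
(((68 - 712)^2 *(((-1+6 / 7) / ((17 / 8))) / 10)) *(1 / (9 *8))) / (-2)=14812 / 765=19.36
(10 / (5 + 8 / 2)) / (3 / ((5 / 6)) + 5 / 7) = 0.26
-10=-10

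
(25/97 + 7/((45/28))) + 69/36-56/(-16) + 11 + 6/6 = 22.03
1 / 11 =0.09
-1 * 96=-96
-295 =-295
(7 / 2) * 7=49 / 2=24.50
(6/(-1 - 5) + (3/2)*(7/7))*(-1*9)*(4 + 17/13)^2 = -42849/338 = -126.77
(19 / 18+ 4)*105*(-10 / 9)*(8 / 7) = -18200 / 27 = -674.07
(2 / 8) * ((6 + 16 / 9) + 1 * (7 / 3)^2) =119 / 36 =3.31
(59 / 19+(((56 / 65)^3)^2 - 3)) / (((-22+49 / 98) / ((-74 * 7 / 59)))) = 763341780986904 / 3635416784796875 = 0.21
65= 65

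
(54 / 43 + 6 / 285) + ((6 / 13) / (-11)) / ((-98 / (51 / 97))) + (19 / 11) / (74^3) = 1436860482768091 / 1125099863047160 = 1.28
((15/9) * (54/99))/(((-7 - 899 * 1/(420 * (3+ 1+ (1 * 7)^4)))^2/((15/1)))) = 153045301500000/550082636584811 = 0.28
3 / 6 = 0.50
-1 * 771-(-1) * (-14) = -785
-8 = -8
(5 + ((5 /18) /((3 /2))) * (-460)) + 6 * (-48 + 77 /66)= -9752 /27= -361.19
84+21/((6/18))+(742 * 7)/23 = 8575/23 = 372.83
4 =4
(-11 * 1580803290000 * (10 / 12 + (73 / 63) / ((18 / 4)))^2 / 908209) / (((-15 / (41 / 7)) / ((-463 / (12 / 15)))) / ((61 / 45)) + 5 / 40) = -760763337544235723060000 / 4283093397296763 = -177620067.31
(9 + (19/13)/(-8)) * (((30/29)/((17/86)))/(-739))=-591465/9472502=-0.06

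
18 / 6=3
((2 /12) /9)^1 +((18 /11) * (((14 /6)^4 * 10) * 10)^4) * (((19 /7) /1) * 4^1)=144325869902267201948617 /105225318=1371588821449484.26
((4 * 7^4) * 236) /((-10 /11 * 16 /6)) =-4674747 /5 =-934949.40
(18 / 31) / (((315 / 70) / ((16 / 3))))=64 / 93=0.69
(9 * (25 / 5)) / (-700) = -9 / 140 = -0.06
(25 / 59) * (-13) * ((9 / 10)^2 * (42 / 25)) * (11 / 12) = -81081 / 11800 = -6.87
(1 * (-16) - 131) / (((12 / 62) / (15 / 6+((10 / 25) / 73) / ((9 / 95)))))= -5105359 / 2628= -1942.68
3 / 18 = 1 / 6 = 0.17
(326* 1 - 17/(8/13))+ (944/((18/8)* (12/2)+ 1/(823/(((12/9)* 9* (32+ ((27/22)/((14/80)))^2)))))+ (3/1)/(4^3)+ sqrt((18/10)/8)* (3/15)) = 3* sqrt(10)/100+ 3326497996663/9171211584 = 362.81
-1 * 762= -762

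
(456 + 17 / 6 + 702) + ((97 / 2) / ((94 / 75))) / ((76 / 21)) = 50216285 / 42864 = 1171.53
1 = 1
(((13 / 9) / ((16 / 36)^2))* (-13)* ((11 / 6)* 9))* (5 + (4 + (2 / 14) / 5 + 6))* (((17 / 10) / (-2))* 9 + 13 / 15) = 1790902971 / 11200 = 159902.05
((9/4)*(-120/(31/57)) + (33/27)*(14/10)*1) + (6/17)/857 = -10054976377/20323755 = -494.74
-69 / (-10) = 6.90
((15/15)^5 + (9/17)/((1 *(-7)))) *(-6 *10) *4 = -26400/119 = -221.85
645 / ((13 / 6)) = 3870 / 13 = 297.69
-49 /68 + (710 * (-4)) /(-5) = 38575 /68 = 567.28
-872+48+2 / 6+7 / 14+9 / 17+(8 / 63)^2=-111009431 / 134946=-822.62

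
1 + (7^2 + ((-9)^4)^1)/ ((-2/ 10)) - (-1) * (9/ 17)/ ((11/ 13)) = -6180046/ 187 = -33048.37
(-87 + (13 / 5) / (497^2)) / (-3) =107448902 / 3705135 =29.00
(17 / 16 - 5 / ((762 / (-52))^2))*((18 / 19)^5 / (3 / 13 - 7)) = -0.12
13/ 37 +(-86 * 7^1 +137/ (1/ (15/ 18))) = -108221/ 222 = -487.48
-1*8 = -8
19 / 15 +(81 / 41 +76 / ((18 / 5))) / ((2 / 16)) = 343097 / 1845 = 185.96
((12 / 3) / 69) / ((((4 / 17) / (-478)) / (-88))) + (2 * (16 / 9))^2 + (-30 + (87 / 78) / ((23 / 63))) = 501298975 / 48438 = 10349.29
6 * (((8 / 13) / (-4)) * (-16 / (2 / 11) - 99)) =2244 / 13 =172.62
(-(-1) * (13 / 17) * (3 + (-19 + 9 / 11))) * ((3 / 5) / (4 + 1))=-6513 / 4675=-1.39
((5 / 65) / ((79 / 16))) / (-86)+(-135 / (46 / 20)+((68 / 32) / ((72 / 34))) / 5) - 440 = -729105131593 / 1462612320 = -498.50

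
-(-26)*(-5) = -130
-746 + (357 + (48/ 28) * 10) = -2603/ 7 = -371.86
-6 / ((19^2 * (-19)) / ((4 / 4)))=6 / 6859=0.00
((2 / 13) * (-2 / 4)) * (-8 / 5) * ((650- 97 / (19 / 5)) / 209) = 18984 / 51623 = 0.37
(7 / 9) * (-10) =-70 / 9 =-7.78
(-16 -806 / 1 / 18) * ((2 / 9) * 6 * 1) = -2188 / 27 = -81.04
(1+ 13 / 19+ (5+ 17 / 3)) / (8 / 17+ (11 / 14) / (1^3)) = 9.83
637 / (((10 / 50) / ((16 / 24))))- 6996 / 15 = 24854 / 15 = 1656.93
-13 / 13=-1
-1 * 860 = -860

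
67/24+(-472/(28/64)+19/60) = -903629/840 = -1075.75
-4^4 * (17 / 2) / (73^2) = -2176 / 5329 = -0.41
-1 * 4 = -4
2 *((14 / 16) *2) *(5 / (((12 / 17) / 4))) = 595 / 6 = 99.17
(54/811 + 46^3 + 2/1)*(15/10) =118411758/811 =146007.10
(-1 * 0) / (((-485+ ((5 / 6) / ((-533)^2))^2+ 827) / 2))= 0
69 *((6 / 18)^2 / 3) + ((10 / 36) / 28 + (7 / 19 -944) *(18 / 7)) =-7737139 / 3192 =-2423.92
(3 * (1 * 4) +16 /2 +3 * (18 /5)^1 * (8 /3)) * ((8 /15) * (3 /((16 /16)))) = 1952 /25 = 78.08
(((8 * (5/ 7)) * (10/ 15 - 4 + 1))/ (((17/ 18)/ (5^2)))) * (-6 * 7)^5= 784147392000/ 17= 46126317176.47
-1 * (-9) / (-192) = -3 / 64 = -0.05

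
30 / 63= 10 / 21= 0.48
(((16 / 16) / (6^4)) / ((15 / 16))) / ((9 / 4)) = 4 / 10935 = 0.00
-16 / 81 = -0.20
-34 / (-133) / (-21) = -34 / 2793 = -0.01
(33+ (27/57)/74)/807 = 15469/378214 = 0.04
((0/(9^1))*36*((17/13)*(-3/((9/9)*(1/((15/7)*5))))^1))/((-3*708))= 0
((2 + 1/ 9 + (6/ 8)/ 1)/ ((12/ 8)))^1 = 103/ 54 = 1.91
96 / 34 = 48 / 17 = 2.82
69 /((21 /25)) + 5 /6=3485 /42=82.98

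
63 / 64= 0.98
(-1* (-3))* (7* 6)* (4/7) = 72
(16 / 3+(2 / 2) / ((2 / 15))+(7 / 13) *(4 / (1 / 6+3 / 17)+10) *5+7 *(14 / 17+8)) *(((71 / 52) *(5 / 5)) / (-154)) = -12512543 / 10618608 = -1.18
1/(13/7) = 7/13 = 0.54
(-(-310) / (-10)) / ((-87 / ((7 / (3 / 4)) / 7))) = 0.48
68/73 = 0.93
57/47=1.21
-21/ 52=-0.40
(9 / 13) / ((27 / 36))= 12 / 13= 0.92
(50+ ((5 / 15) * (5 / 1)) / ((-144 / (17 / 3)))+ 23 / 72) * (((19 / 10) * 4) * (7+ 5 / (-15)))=2546.20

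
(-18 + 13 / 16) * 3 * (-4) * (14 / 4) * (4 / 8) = 5775 / 16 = 360.94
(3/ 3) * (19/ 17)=1.12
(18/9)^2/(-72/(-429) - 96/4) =-143/852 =-0.17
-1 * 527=-527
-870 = -870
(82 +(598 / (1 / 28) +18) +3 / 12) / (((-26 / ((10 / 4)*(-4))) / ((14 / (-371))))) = -336885 / 1378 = -244.47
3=3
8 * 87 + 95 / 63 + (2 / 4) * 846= 70592 / 63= 1120.51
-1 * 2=-2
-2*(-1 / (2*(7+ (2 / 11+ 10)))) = 11 / 189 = 0.06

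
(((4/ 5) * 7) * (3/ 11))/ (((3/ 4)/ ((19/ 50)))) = 1064/ 1375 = 0.77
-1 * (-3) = 3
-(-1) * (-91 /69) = -91 /69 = -1.32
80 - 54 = 26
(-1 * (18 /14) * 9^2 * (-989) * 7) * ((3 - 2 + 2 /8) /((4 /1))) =3604905 /16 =225306.56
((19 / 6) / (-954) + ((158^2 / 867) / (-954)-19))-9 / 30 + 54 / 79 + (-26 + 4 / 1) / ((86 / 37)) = -263318264191 / 9365732820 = -28.12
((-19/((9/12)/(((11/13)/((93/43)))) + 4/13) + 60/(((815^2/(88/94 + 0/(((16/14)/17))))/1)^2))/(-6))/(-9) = -45545370169665563846/287977172066554154625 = -0.16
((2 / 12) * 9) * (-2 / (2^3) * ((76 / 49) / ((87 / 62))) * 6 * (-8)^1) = 28272 / 1421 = 19.90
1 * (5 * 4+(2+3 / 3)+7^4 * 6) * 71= 1024459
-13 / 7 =-1.86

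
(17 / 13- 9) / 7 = -1.10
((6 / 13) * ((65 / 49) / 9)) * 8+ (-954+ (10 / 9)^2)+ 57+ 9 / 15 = -894.62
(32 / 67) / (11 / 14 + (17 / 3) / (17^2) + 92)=22848 / 4439621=0.01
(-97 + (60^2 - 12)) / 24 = 3491 / 24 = 145.46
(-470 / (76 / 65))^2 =233325625 / 1444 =161582.84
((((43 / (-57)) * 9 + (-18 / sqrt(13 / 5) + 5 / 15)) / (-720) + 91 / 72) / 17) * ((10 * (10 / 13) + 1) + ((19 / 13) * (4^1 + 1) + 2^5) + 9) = 57 * sqrt(65) / 8840 + 26119 / 6120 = 4.32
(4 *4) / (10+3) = 16 / 13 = 1.23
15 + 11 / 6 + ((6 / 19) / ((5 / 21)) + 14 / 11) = 121841 / 6270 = 19.43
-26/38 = -13/19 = -0.68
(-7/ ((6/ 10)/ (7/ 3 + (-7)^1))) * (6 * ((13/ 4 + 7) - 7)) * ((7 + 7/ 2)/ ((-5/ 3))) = -13377/ 2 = -6688.50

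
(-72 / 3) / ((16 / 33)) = -99 / 2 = -49.50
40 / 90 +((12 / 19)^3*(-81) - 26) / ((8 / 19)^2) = -1429927 / 5472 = -261.32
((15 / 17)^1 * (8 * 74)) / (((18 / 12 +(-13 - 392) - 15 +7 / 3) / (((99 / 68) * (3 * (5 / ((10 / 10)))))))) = -1798200 / 65603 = -27.41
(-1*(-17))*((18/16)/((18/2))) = 2.12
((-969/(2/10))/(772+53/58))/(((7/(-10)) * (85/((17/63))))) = 11020/387639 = 0.03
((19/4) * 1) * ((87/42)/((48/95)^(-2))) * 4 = 33408/3325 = 10.05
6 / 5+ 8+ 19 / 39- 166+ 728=111479 / 195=571.69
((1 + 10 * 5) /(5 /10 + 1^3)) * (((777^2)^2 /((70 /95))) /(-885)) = -5606183421783 /295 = -19004011599.26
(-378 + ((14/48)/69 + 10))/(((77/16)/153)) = -20719634/1771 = -11699.40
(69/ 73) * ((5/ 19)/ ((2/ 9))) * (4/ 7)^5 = 1589760/ 23311309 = 0.07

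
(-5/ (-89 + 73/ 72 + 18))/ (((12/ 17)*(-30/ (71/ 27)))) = -1207/ 136053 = -0.01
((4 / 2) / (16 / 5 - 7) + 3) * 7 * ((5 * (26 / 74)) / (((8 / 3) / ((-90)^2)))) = 129913875 / 1406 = 92399.63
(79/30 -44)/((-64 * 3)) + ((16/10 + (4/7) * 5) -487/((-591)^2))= 7309395031/1564778880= 4.67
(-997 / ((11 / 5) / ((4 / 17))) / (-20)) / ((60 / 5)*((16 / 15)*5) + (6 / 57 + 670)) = 18943 / 2608276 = 0.01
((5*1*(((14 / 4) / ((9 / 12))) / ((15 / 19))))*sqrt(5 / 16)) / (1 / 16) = 1064*sqrt(5) / 9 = 264.35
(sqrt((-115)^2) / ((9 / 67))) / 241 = 7705 / 2169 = 3.55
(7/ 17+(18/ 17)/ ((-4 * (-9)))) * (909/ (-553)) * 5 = -68175/ 18802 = -3.63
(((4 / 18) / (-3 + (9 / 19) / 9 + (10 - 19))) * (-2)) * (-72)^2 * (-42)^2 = 77220864 / 227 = 340180.02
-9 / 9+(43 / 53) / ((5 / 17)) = 466 / 265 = 1.76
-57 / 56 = -1.02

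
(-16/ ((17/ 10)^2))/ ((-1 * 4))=400/ 289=1.38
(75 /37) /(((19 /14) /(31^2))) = 1009050 /703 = 1435.35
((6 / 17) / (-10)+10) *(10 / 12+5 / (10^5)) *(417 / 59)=5887003199 / 100300000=58.69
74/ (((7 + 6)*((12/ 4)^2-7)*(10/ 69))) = 2553/ 130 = 19.64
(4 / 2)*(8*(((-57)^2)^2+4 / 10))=844480112 / 5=168896022.40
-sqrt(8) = -2 * sqrt(2) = -2.83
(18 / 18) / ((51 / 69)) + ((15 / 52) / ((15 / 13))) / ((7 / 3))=695 / 476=1.46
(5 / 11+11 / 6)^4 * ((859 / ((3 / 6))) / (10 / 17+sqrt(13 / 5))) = -189797235785075 / 15450178788+129062120333851 * sqrt(65) / 30900357576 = 21389.32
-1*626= -626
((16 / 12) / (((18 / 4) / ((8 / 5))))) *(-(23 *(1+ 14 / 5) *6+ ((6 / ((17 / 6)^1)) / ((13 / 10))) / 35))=-86540672 / 348075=-248.63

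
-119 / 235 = -0.51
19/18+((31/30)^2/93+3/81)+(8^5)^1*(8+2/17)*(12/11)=146512839047/504900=290181.90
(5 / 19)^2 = 25 / 361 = 0.07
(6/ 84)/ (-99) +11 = 15245/ 1386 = 11.00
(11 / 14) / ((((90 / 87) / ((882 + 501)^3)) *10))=281278131651 / 1400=200912951.18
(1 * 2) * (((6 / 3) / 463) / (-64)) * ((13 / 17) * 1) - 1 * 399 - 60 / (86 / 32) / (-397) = -857670852307 / 2149853456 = -398.94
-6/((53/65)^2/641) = -16249350/2809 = -5784.75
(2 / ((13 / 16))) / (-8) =-4 / 13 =-0.31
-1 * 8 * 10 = -80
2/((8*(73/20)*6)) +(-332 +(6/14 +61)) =-829537/3066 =-270.56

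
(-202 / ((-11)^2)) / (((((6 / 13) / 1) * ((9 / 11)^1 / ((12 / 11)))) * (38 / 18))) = -2.28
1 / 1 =1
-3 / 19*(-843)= 2529 / 19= 133.11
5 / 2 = 2.50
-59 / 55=-1.07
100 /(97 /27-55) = -675 /347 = -1.95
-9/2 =-4.50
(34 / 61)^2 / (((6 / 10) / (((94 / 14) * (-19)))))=-66.05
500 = 500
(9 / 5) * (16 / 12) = 12 / 5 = 2.40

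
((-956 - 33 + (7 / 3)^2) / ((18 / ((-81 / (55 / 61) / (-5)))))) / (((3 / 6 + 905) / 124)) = -66956528 / 498025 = -134.44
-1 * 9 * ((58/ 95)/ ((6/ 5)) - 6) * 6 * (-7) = -39438/ 19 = -2075.68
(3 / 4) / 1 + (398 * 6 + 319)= 10831 / 4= 2707.75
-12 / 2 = -6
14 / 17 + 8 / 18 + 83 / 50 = 2.93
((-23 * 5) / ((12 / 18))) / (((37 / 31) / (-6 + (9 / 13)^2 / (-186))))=21698775 / 25012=867.53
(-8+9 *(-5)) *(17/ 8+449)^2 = -690318693/ 64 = -10786229.58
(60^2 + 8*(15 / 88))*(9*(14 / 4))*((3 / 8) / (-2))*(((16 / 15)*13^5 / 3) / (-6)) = 20592281073 / 44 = 468006388.02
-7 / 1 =-7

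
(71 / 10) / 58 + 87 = 50531 / 580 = 87.12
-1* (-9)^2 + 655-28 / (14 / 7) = 560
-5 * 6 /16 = -15 /8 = -1.88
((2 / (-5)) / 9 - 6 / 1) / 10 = -136 / 225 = -0.60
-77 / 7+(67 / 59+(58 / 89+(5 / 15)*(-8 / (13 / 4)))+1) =-1849907 / 204789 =-9.03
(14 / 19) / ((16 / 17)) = 119 / 152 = 0.78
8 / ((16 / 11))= 11 / 2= 5.50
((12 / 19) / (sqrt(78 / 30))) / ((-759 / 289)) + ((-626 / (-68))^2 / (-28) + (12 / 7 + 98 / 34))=50815 / 32368 - 1156 * sqrt(65) / 62491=1.42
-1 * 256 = -256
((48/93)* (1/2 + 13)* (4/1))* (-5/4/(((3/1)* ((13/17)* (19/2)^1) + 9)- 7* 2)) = -36720/17701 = -2.07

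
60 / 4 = 15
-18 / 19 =-0.95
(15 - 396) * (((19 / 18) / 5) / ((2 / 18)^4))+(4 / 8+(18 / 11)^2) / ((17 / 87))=-5427464826 / 10285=-527706.84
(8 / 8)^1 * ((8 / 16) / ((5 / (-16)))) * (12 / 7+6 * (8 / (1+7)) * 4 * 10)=-13536 / 35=-386.74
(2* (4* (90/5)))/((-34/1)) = -72/17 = -4.24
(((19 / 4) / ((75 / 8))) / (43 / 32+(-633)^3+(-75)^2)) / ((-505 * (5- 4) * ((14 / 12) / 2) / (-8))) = -38912 / 717267084135875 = -0.00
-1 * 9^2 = -81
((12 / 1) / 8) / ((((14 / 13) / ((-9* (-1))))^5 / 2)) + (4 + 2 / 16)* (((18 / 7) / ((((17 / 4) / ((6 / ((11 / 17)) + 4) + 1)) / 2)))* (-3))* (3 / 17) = 19002662034255 / 155431136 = 122257.76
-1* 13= -13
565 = 565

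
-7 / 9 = -0.78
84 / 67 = 1.25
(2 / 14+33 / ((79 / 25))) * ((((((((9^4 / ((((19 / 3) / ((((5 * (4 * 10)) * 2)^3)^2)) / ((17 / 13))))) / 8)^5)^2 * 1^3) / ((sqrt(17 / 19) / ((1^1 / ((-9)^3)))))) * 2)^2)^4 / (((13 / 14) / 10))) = 227992601182759292410579193398108821535477277944554930551375011422284701141497787630849452178104825147770946799745879160245442505687438651084986087063571655576771586656715047773209862914184373325033340780208157372965108969910186296451067190798803550711274432495928707320496721800844221144963047165055159009284158478271366514958974048972439977135962002443046134045935170592283203844469244843293533185345338467373470742668823356878326358789148861654499366877977479893035809138434765590388768650652719655641093800661239740425696293540695119442530430510858721934130938901526714737802546901483582644989200066984141331421772385237141563721646080000000000000000000000000000000000000000000000000000000000000000000000000000000000000000000000000000000000000000000000000000000000000000000000000000000000000000000000000000000000000000000000000000000000000000000000000000000000000000000000000000000000000000000000000000000000000000000000000000000000000000000000000000000000000000000000000000000000000000000000000000000000000000000000000000000000000000000000000000000000000000000000000000000000000000000000000000000000000000000000000000000000000000000000000000000000000000000000000000000000000000000000000000000000000000000000000000000000000000000000000000000000000000000000000000000000000000000000000000000000000000000000000000000000000000000000000000000000000000000000000000000000000000000000000000000000000000000000000000000000000000000000000000000000000000000000000000000000000000000000000000000000000000000000000000000000000000000000000000000000000000000000000000000000000000000000000000000000000000000000000 / 2052637697159757176609996077298417053781652821775116111811527912241004450405139709392417728941482839922328588251998479700658979203407002598624419835858574828729322962742990276891338305282387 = 111072987453281963932188900000000000000000000000000000000000000000000000000000000000000000000000000000000000000000000000000000000000000000000000000000000000000000000000000000000000000000000000000000000000000000000000000000000000000000000000000000000000000000000000000000000000000000000000000000000000000000000000000000000000000000000000000000000000000000000000000000000000000000000000000000000000000000000000000000000000000000000000000000000000000000000000000000000000000000000000000000000000000000000000000000000000000000000000000000000000000000000000000000000000000000000000000000000000000000000000000000000000000000000000000000000000000000000000000000000000000000000000000000000000000000000000000000000000000000000000000000000000000000000000000000000000000000000000000000000000000000000000000000000000000000000000000000000000000000000000000000000000000000000000000000000000000000000000000000000000000000000000000000000000000000000000000000000000000000000000000000000000000000000000000000000000000000000000000000000000000000000000000000000000000000000000000000000000000000000000000000000000000000000000000000000000000000000000000000000000000000000000000000000000000000000000000000000000000000000000000000000000000000000000000000000000000000000000000000000000000000000000000000000000000000000000000000000000000000000000000000000000000000000000000000000000000000000000000000000000000000000000000000000000000000.00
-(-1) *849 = 849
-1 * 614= -614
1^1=1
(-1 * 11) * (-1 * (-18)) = -198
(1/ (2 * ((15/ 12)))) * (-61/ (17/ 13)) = -1586/ 85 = -18.66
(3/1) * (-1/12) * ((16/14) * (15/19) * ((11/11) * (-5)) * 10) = 1500/133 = 11.28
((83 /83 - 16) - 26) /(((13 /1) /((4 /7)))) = -164 /91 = -1.80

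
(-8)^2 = 64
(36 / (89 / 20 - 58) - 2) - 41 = -5197 / 119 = -43.67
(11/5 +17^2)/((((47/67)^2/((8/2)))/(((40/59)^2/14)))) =597575680/7689529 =77.71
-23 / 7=-3.29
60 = 60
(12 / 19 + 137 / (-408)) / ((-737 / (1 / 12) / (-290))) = 332485 / 34279344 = 0.01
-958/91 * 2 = -1916/91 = -21.05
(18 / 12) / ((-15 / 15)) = -1.50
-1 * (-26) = 26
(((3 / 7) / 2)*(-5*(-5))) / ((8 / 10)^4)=46875 / 3584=13.08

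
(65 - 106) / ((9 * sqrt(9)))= -41 / 27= -1.52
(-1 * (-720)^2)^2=268738560000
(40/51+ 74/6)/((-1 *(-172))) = 223/2924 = 0.08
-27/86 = -0.31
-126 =-126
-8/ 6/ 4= -1/ 3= -0.33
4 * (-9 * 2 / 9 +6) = 16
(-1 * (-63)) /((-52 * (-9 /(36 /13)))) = 63 /169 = 0.37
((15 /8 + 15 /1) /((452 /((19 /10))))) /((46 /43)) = 22059 /332672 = 0.07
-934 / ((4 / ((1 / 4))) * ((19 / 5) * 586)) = -2335 / 89072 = -0.03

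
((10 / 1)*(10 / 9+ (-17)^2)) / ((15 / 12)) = 20888 / 9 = 2320.89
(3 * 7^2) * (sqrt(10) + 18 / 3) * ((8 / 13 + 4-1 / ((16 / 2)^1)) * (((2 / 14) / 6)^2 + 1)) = 824255 * sqrt(10) / 1248 + 824255 / 208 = 6051.32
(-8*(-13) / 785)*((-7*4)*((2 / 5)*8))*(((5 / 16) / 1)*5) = -2912 / 157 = -18.55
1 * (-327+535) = 208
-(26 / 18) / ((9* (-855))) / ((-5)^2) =13 / 1731375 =0.00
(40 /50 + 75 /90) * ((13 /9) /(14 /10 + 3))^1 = 637 /1188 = 0.54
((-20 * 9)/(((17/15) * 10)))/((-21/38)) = 3420/119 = 28.74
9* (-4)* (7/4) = -63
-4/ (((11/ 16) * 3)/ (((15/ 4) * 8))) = -640/ 11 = -58.18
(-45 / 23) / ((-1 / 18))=810 / 23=35.22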